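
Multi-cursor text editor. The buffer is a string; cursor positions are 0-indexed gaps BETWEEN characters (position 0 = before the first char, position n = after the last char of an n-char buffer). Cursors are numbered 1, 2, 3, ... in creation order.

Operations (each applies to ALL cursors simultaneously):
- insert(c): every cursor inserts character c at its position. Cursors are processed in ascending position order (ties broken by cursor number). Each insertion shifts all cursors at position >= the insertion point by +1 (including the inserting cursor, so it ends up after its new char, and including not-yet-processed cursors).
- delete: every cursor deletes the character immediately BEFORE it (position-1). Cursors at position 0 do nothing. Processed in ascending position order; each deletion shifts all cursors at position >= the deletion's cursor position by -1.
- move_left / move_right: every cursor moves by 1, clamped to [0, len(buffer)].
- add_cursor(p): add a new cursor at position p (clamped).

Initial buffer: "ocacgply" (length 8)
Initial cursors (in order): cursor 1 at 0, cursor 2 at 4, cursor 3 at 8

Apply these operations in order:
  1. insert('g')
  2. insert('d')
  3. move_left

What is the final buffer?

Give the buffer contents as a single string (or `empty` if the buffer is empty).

After op 1 (insert('g')): buffer="gocacggplyg" (len 11), cursors c1@1 c2@6 c3@11, authorship 1....2....3
After op 2 (insert('d')): buffer="gdocacgdgplygd" (len 14), cursors c1@2 c2@8 c3@14, authorship 11....22....33
After op 3 (move_left): buffer="gdocacgdgplygd" (len 14), cursors c1@1 c2@7 c3@13, authorship 11....22....33

Answer: gdocacgdgplygd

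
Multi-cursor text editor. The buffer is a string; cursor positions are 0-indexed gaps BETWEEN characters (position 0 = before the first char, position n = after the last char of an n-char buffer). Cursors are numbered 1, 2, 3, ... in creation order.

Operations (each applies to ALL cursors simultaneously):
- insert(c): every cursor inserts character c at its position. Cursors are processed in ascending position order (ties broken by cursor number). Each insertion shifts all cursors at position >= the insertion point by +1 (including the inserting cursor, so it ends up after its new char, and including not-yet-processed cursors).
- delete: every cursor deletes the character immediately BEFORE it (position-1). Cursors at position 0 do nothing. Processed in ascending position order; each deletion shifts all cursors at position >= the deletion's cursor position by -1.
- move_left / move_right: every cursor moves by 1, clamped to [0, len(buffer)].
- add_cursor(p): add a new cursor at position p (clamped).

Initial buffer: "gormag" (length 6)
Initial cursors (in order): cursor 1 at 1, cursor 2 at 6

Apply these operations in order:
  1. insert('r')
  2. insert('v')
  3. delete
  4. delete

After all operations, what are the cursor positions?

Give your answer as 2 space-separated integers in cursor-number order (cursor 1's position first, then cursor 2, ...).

Answer: 1 6

Derivation:
After op 1 (insert('r')): buffer="grormagr" (len 8), cursors c1@2 c2@8, authorship .1.....2
After op 2 (insert('v')): buffer="grvormagrv" (len 10), cursors c1@3 c2@10, authorship .11.....22
After op 3 (delete): buffer="grormagr" (len 8), cursors c1@2 c2@8, authorship .1.....2
After op 4 (delete): buffer="gormag" (len 6), cursors c1@1 c2@6, authorship ......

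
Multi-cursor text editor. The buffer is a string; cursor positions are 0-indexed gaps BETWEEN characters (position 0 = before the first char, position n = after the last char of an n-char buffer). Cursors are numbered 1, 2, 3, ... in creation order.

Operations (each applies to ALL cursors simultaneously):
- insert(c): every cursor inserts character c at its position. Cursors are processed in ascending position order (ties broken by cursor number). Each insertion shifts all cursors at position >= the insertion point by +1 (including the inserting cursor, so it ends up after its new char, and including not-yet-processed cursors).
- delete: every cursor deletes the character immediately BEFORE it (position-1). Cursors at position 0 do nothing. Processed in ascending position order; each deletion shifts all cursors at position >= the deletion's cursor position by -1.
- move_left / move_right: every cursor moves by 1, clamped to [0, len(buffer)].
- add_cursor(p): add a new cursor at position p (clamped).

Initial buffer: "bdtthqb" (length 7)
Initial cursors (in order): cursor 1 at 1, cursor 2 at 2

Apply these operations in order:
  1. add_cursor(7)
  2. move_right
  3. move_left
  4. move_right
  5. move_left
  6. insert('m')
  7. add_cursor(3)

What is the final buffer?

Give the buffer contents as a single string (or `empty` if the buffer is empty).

After op 1 (add_cursor(7)): buffer="bdtthqb" (len 7), cursors c1@1 c2@2 c3@7, authorship .......
After op 2 (move_right): buffer="bdtthqb" (len 7), cursors c1@2 c2@3 c3@7, authorship .......
After op 3 (move_left): buffer="bdtthqb" (len 7), cursors c1@1 c2@2 c3@6, authorship .......
After op 4 (move_right): buffer="bdtthqb" (len 7), cursors c1@2 c2@3 c3@7, authorship .......
After op 5 (move_left): buffer="bdtthqb" (len 7), cursors c1@1 c2@2 c3@6, authorship .......
After op 6 (insert('m')): buffer="bmdmtthqmb" (len 10), cursors c1@2 c2@4 c3@9, authorship .1.2....3.
After op 7 (add_cursor(3)): buffer="bmdmtthqmb" (len 10), cursors c1@2 c4@3 c2@4 c3@9, authorship .1.2....3.

Answer: bmdmtthqmb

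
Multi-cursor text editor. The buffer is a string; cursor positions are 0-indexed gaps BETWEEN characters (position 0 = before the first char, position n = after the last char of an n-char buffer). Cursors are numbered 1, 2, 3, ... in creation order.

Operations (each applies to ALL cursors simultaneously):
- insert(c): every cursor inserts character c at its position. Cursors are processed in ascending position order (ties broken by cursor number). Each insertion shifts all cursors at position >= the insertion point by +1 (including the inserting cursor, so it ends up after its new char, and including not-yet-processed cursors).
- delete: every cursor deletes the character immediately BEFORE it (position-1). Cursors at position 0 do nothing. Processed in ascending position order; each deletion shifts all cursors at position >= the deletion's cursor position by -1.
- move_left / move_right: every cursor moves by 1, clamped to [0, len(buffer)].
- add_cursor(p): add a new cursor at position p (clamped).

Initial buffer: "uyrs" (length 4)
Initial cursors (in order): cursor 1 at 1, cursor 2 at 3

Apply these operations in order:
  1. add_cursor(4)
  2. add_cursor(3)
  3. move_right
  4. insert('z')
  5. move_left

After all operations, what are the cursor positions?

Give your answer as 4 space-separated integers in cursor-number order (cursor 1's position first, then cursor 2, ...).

Answer: 2 7 7 7

Derivation:
After op 1 (add_cursor(4)): buffer="uyrs" (len 4), cursors c1@1 c2@3 c3@4, authorship ....
After op 2 (add_cursor(3)): buffer="uyrs" (len 4), cursors c1@1 c2@3 c4@3 c3@4, authorship ....
After op 3 (move_right): buffer="uyrs" (len 4), cursors c1@2 c2@4 c3@4 c4@4, authorship ....
After op 4 (insert('z')): buffer="uyzrszzz" (len 8), cursors c1@3 c2@8 c3@8 c4@8, authorship ..1..234
After op 5 (move_left): buffer="uyzrszzz" (len 8), cursors c1@2 c2@7 c3@7 c4@7, authorship ..1..234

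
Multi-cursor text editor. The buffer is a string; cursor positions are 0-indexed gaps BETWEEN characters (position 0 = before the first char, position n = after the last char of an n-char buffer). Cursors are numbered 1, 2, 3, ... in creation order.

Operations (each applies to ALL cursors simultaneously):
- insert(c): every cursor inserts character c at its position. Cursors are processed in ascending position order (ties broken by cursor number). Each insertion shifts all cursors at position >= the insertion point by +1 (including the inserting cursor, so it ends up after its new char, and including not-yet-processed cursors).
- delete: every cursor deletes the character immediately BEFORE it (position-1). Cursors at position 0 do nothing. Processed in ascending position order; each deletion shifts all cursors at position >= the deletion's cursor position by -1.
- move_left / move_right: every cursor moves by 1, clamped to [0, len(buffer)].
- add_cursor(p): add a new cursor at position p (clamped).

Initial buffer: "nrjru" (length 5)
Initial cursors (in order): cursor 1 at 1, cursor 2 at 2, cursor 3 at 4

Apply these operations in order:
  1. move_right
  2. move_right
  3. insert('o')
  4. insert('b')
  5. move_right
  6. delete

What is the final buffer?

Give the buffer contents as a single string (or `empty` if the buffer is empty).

After op 1 (move_right): buffer="nrjru" (len 5), cursors c1@2 c2@3 c3@5, authorship .....
After op 2 (move_right): buffer="nrjru" (len 5), cursors c1@3 c2@4 c3@5, authorship .....
After op 3 (insert('o')): buffer="nrjorouo" (len 8), cursors c1@4 c2@6 c3@8, authorship ...1.2.3
After op 4 (insert('b')): buffer="nrjobrobuob" (len 11), cursors c1@5 c2@8 c3@11, authorship ...11.22.33
After op 5 (move_right): buffer="nrjobrobuob" (len 11), cursors c1@6 c2@9 c3@11, authorship ...11.22.33
After op 6 (delete): buffer="nrjobobo" (len 8), cursors c1@5 c2@7 c3@8, authorship ...11223

Answer: nrjobobo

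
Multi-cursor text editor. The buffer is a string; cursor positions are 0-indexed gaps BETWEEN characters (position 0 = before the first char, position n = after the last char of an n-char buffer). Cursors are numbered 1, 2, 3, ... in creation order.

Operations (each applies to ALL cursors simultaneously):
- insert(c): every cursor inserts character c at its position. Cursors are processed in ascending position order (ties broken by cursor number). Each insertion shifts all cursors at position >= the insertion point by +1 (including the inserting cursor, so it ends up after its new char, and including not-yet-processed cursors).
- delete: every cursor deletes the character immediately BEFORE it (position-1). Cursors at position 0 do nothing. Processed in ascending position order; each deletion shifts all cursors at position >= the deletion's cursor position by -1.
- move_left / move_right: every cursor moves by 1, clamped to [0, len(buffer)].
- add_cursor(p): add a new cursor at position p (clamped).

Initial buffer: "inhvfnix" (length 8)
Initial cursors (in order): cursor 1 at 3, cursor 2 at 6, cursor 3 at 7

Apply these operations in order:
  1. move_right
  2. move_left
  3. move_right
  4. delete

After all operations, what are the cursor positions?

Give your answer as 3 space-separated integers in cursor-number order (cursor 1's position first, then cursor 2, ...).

After op 1 (move_right): buffer="inhvfnix" (len 8), cursors c1@4 c2@7 c3@8, authorship ........
After op 2 (move_left): buffer="inhvfnix" (len 8), cursors c1@3 c2@6 c3@7, authorship ........
After op 3 (move_right): buffer="inhvfnix" (len 8), cursors c1@4 c2@7 c3@8, authorship ........
After op 4 (delete): buffer="inhfn" (len 5), cursors c1@3 c2@5 c3@5, authorship .....

Answer: 3 5 5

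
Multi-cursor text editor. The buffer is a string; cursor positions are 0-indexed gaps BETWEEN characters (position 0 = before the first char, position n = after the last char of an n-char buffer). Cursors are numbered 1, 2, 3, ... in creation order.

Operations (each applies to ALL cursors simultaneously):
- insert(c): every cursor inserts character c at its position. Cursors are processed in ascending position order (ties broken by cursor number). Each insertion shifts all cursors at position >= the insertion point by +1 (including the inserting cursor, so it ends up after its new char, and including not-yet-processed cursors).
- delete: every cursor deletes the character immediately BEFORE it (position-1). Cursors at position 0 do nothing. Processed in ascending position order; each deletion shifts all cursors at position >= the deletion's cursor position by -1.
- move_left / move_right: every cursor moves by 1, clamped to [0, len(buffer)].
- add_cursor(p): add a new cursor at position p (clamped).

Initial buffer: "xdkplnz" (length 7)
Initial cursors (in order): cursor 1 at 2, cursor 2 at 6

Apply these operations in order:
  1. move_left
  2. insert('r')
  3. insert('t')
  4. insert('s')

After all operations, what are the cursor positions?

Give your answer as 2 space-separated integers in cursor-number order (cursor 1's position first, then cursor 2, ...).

After op 1 (move_left): buffer="xdkplnz" (len 7), cursors c1@1 c2@5, authorship .......
After op 2 (insert('r')): buffer="xrdkplrnz" (len 9), cursors c1@2 c2@7, authorship .1....2..
After op 3 (insert('t')): buffer="xrtdkplrtnz" (len 11), cursors c1@3 c2@9, authorship .11....22..
After op 4 (insert('s')): buffer="xrtsdkplrtsnz" (len 13), cursors c1@4 c2@11, authorship .111....222..

Answer: 4 11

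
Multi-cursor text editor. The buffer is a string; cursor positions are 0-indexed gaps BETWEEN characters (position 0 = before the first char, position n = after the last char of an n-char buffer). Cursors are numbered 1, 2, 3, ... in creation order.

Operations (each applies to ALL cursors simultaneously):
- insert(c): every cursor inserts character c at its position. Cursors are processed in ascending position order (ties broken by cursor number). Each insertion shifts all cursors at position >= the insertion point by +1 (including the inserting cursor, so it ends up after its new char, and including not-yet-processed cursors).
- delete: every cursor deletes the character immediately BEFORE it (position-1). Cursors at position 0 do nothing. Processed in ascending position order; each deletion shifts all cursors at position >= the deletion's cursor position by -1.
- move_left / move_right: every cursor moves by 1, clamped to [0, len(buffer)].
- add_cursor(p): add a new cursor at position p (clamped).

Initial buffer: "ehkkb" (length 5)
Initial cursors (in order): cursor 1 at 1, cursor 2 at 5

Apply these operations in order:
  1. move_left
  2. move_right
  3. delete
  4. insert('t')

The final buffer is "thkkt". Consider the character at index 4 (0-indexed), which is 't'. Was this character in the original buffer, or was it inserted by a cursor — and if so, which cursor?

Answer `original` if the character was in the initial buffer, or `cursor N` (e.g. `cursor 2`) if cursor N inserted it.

Answer: cursor 2

Derivation:
After op 1 (move_left): buffer="ehkkb" (len 5), cursors c1@0 c2@4, authorship .....
After op 2 (move_right): buffer="ehkkb" (len 5), cursors c1@1 c2@5, authorship .....
After op 3 (delete): buffer="hkk" (len 3), cursors c1@0 c2@3, authorship ...
After op 4 (insert('t')): buffer="thkkt" (len 5), cursors c1@1 c2@5, authorship 1...2
Authorship (.=original, N=cursor N): 1 . . . 2
Index 4: author = 2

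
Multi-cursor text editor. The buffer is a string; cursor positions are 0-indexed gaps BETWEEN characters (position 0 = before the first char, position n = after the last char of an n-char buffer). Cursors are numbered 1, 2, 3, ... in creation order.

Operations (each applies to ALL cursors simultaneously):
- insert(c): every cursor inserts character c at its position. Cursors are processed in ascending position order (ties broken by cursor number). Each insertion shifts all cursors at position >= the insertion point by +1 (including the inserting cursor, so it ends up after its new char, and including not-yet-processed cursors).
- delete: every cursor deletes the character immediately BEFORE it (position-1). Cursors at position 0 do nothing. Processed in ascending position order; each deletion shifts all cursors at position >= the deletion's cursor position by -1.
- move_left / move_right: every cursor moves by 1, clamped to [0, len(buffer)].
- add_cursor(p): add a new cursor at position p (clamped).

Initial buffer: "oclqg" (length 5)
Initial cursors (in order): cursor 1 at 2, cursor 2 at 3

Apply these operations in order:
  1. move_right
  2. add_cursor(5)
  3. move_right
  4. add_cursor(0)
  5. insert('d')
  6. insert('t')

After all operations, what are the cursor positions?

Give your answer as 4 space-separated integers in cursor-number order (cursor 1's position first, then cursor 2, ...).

After op 1 (move_right): buffer="oclqg" (len 5), cursors c1@3 c2@4, authorship .....
After op 2 (add_cursor(5)): buffer="oclqg" (len 5), cursors c1@3 c2@4 c3@5, authorship .....
After op 3 (move_right): buffer="oclqg" (len 5), cursors c1@4 c2@5 c3@5, authorship .....
After op 4 (add_cursor(0)): buffer="oclqg" (len 5), cursors c4@0 c1@4 c2@5 c3@5, authorship .....
After op 5 (insert('d')): buffer="doclqdgdd" (len 9), cursors c4@1 c1@6 c2@9 c3@9, authorship 4....1.23
After op 6 (insert('t')): buffer="dtoclqdtgddtt" (len 13), cursors c4@2 c1@8 c2@13 c3@13, authorship 44....11.2323

Answer: 8 13 13 2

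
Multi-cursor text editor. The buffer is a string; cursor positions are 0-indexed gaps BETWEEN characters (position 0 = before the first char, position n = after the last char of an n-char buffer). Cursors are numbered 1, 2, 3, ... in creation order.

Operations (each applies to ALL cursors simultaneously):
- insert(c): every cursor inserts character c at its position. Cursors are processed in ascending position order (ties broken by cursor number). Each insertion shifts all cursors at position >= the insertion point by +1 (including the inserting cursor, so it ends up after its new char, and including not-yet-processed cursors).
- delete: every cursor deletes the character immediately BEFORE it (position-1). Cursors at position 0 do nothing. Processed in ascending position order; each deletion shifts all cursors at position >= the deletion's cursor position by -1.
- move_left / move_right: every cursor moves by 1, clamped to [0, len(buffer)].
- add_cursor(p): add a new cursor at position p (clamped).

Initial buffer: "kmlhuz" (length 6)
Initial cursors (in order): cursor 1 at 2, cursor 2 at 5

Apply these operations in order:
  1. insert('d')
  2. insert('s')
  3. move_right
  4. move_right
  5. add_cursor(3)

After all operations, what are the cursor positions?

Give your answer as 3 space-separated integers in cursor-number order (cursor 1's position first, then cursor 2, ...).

After op 1 (insert('d')): buffer="kmdlhudz" (len 8), cursors c1@3 c2@7, authorship ..1...2.
After op 2 (insert('s')): buffer="kmdslhudsz" (len 10), cursors c1@4 c2@9, authorship ..11...22.
After op 3 (move_right): buffer="kmdslhudsz" (len 10), cursors c1@5 c2@10, authorship ..11...22.
After op 4 (move_right): buffer="kmdslhudsz" (len 10), cursors c1@6 c2@10, authorship ..11...22.
After op 5 (add_cursor(3)): buffer="kmdslhudsz" (len 10), cursors c3@3 c1@6 c2@10, authorship ..11...22.

Answer: 6 10 3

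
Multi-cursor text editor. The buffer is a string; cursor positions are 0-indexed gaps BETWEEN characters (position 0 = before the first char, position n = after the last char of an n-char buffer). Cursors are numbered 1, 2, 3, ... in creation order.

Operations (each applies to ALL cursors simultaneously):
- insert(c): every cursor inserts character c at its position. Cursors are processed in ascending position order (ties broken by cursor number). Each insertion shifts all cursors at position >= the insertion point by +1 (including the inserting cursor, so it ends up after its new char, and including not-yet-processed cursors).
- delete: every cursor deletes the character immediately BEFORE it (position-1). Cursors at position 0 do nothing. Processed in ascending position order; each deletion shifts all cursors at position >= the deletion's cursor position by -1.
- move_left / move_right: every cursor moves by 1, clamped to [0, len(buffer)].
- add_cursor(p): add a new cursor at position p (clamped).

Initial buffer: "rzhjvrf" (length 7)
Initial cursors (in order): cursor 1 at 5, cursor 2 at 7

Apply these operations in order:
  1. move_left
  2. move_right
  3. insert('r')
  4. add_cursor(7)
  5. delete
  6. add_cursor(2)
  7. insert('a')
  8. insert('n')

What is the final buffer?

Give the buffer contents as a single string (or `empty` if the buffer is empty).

After op 1 (move_left): buffer="rzhjvrf" (len 7), cursors c1@4 c2@6, authorship .......
After op 2 (move_right): buffer="rzhjvrf" (len 7), cursors c1@5 c2@7, authorship .......
After op 3 (insert('r')): buffer="rzhjvrrfr" (len 9), cursors c1@6 c2@9, authorship .....1..2
After op 4 (add_cursor(7)): buffer="rzhjvrrfr" (len 9), cursors c1@6 c3@7 c2@9, authorship .....1..2
After op 5 (delete): buffer="rzhjvf" (len 6), cursors c1@5 c3@5 c2@6, authorship ......
After op 6 (add_cursor(2)): buffer="rzhjvf" (len 6), cursors c4@2 c1@5 c3@5 c2@6, authorship ......
After op 7 (insert('a')): buffer="rzahjvaafa" (len 10), cursors c4@3 c1@8 c3@8 c2@10, authorship ..4...13.2
After op 8 (insert('n')): buffer="rzanhjvaannfan" (len 14), cursors c4@4 c1@11 c3@11 c2@14, authorship ..44...1313.22

Answer: rzanhjvaannfan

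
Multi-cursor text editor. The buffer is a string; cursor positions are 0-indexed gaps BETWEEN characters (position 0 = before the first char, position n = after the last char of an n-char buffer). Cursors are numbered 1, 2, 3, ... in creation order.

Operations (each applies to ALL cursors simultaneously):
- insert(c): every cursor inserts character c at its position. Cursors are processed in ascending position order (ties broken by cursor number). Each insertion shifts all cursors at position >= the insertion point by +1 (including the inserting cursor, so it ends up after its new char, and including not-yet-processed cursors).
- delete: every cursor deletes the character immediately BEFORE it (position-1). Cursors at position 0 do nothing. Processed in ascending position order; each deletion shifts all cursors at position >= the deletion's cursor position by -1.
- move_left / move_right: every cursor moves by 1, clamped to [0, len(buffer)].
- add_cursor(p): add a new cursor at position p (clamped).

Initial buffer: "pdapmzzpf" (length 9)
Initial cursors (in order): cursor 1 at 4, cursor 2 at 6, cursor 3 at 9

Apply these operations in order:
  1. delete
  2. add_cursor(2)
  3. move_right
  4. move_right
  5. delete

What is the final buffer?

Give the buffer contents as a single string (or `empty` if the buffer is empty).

After op 1 (delete): buffer="pdamzp" (len 6), cursors c1@3 c2@4 c3@6, authorship ......
After op 2 (add_cursor(2)): buffer="pdamzp" (len 6), cursors c4@2 c1@3 c2@4 c3@6, authorship ......
After op 3 (move_right): buffer="pdamzp" (len 6), cursors c4@3 c1@4 c2@5 c3@6, authorship ......
After op 4 (move_right): buffer="pdamzp" (len 6), cursors c4@4 c1@5 c2@6 c3@6, authorship ......
After op 5 (delete): buffer="pd" (len 2), cursors c1@2 c2@2 c3@2 c4@2, authorship ..

Answer: pd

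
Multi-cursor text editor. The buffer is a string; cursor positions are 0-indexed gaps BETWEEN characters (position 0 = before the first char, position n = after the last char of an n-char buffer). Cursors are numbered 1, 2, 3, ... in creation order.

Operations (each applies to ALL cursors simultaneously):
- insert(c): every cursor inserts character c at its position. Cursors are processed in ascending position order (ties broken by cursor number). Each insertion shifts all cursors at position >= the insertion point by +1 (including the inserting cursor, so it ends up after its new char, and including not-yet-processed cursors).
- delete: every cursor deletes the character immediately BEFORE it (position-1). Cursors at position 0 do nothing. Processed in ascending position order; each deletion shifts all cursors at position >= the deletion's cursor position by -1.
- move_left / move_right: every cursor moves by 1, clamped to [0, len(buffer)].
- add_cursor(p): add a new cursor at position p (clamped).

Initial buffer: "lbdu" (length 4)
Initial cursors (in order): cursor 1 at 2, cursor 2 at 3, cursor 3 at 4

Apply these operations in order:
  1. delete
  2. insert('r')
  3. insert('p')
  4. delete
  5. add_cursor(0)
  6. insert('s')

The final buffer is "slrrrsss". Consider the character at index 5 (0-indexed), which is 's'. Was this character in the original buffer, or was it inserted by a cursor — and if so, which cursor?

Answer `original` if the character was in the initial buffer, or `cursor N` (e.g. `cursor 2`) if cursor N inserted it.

After op 1 (delete): buffer="l" (len 1), cursors c1@1 c2@1 c3@1, authorship .
After op 2 (insert('r')): buffer="lrrr" (len 4), cursors c1@4 c2@4 c3@4, authorship .123
After op 3 (insert('p')): buffer="lrrrppp" (len 7), cursors c1@7 c2@7 c3@7, authorship .123123
After op 4 (delete): buffer="lrrr" (len 4), cursors c1@4 c2@4 c3@4, authorship .123
After op 5 (add_cursor(0)): buffer="lrrr" (len 4), cursors c4@0 c1@4 c2@4 c3@4, authorship .123
After op 6 (insert('s')): buffer="slrrrsss" (len 8), cursors c4@1 c1@8 c2@8 c3@8, authorship 4.123123
Authorship (.=original, N=cursor N): 4 . 1 2 3 1 2 3
Index 5: author = 1

Answer: cursor 1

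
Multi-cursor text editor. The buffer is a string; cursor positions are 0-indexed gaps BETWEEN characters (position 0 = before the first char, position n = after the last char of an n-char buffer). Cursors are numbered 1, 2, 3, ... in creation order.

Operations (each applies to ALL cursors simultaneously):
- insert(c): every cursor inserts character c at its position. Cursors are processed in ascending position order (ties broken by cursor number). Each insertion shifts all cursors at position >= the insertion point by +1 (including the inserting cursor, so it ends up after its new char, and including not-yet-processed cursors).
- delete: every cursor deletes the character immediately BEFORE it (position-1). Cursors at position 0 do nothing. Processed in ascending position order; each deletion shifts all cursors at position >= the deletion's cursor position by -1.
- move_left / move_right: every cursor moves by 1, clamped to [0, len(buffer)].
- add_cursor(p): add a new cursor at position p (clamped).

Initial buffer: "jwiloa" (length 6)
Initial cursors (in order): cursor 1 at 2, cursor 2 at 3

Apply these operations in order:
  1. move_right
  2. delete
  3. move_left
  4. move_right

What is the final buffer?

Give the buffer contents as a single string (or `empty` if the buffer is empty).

After op 1 (move_right): buffer="jwiloa" (len 6), cursors c1@3 c2@4, authorship ......
After op 2 (delete): buffer="jwoa" (len 4), cursors c1@2 c2@2, authorship ....
After op 3 (move_left): buffer="jwoa" (len 4), cursors c1@1 c2@1, authorship ....
After op 4 (move_right): buffer="jwoa" (len 4), cursors c1@2 c2@2, authorship ....

Answer: jwoa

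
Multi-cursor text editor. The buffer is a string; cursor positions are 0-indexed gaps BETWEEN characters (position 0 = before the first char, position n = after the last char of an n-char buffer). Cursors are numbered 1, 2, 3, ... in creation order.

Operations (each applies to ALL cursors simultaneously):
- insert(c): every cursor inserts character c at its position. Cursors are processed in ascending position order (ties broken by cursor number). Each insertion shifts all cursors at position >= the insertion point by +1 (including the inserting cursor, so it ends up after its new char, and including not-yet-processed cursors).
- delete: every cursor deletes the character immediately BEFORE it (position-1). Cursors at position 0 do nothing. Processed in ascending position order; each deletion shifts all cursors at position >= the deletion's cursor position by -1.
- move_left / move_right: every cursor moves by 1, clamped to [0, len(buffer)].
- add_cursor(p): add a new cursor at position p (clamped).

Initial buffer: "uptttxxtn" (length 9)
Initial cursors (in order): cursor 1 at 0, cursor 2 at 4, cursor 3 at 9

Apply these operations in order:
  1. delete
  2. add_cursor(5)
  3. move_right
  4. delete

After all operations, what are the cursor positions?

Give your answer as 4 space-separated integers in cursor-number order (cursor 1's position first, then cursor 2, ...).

Answer: 0 2 3 3

Derivation:
After op 1 (delete): buffer="upttxxt" (len 7), cursors c1@0 c2@3 c3@7, authorship .......
After op 2 (add_cursor(5)): buffer="upttxxt" (len 7), cursors c1@0 c2@3 c4@5 c3@7, authorship .......
After op 3 (move_right): buffer="upttxxt" (len 7), cursors c1@1 c2@4 c4@6 c3@7, authorship .......
After op 4 (delete): buffer="ptx" (len 3), cursors c1@0 c2@2 c3@3 c4@3, authorship ...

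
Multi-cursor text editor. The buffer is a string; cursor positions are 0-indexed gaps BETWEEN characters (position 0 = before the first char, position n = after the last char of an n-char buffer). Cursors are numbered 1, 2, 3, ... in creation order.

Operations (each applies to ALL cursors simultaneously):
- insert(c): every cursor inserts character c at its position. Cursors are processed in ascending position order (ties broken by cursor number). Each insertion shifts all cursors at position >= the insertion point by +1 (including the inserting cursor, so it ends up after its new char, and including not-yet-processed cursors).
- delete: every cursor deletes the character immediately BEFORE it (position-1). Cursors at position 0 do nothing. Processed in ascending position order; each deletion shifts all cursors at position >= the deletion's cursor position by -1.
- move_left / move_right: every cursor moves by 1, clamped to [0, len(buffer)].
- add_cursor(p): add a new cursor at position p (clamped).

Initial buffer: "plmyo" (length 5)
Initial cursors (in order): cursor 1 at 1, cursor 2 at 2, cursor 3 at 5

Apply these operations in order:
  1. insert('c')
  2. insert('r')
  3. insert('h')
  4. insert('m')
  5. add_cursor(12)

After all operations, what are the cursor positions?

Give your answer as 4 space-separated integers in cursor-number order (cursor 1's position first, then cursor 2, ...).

Answer: 5 10 17 12

Derivation:
After op 1 (insert('c')): buffer="pclcmyoc" (len 8), cursors c1@2 c2@4 c3@8, authorship .1.2...3
After op 2 (insert('r')): buffer="pcrlcrmyocr" (len 11), cursors c1@3 c2@6 c3@11, authorship .11.22...33
After op 3 (insert('h')): buffer="pcrhlcrhmyocrh" (len 14), cursors c1@4 c2@8 c3@14, authorship .111.222...333
After op 4 (insert('m')): buffer="pcrhmlcrhmmyocrhm" (len 17), cursors c1@5 c2@10 c3@17, authorship .1111.2222...3333
After op 5 (add_cursor(12)): buffer="pcrhmlcrhmmyocrhm" (len 17), cursors c1@5 c2@10 c4@12 c3@17, authorship .1111.2222...3333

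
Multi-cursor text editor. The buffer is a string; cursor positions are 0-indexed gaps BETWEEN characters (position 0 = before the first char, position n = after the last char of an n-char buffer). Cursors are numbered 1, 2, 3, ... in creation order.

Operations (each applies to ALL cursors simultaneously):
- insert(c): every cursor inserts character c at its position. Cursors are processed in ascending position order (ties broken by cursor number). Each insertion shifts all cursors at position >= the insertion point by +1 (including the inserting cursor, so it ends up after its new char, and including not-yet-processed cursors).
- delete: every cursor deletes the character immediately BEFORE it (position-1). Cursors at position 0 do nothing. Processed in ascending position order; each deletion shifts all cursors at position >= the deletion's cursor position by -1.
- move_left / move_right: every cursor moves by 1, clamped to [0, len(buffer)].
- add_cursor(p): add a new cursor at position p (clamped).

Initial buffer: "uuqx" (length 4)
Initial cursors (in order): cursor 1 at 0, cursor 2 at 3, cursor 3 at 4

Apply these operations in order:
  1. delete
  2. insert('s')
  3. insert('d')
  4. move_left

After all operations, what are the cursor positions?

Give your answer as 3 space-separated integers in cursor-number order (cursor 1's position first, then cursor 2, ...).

Answer: 1 7 7

Derivation:
After op 1 (delete): buffer="uu" (len 2), cursors c1@0 c2@2 c3@2, authorship ..
After op 2 (insert('s')): buffer="suuss" (len 5), cursors c1@1 c2@5 c3@5, authorship 1..23
After op 3 (insert('d')): buffer="sduussdd" (len 8), cursors c1@2 c2@8 c3@8, authorship 11..2323
After op 4 (move_left): buffer="sduussdd" (len 8), cursors c1@1 c2@7 c3@7, authorship 11..2323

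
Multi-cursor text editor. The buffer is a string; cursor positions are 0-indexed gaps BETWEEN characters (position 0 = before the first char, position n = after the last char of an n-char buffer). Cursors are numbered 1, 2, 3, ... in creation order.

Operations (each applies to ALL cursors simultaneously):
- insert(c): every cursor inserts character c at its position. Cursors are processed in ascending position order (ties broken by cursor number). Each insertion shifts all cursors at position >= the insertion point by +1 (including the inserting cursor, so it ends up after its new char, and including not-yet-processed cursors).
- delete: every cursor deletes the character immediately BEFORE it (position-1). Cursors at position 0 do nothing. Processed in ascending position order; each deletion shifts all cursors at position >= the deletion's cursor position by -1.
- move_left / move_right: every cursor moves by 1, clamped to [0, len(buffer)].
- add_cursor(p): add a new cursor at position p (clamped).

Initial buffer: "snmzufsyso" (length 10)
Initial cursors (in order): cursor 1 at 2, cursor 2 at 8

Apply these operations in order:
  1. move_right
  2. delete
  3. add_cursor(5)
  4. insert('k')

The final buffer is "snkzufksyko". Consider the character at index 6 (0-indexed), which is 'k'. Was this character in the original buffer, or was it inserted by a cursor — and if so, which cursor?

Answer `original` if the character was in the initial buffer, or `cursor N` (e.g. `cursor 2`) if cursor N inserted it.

After op 1 (move_right): buffer="snmzufsyso" (len 10), cursors c1@3 c2@9, authorship ..........
After op 2 (delete): buffer="snzufsyo" (len 8), cursors c1@2 c2@7, authorship ........
After op 3 (add_cursor(5)): buffer="snzufsyo" (len 8), cursors c1@2 c3@5 c2@7, authorship ........
After op 4 (insert('k')): buffer="snkzufksyko" (len 11), cursors c1@3 c3@7 c2@10, authorship ..1...3..2.
Authorship (.=original, N=cursor N): . . 1 . . . 3 . . 2 .
Index 6: author = 3

Answer: cursor 3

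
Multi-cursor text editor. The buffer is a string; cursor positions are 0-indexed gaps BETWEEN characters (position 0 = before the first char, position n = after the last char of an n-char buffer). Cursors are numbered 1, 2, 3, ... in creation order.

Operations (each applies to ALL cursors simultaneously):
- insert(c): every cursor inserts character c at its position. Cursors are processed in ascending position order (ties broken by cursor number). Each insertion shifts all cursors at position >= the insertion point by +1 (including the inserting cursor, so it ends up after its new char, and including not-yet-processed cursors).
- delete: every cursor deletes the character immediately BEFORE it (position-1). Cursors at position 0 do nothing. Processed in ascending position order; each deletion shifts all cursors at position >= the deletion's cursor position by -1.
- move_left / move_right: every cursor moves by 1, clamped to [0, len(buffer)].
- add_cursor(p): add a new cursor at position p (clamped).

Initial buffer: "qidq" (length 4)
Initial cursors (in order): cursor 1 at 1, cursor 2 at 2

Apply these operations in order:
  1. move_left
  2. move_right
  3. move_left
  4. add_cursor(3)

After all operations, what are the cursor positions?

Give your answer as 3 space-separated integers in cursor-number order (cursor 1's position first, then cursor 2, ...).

Answer: 0 1 3

Derivation:
After op 1 (move_left): buffer="qidq" (len 4), cursors c1@0 c2@1, authorship ....
After op 2 (move_right): buffer="qidq" (len 4), cursors c1@1 c2@2, authorship ....
After op 3 (move_left): buffer="qidq" (len 4), cursors c1@0 c2@1, authorship ....
After op 4 (add_cursor(3)): buffer="qidq" (len 4), cursors c1@0 c2@1 c3@3, authorship ....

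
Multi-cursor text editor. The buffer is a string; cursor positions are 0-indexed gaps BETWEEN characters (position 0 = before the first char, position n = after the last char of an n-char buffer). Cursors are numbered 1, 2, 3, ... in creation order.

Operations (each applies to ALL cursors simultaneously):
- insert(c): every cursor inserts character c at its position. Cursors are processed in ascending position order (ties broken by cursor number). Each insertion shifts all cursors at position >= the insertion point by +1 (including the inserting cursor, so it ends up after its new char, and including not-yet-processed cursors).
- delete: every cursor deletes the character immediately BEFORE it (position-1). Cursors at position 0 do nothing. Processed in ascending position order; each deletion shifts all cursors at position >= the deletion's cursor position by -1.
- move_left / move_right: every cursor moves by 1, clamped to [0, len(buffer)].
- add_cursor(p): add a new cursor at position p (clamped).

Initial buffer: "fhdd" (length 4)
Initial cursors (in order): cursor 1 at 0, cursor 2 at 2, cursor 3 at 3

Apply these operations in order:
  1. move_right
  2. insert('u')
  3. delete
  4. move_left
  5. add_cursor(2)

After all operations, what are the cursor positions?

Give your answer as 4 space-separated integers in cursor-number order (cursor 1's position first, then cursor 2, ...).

Answer: 0 2 3 2

Derivation:
After op 1 (move_right): buffer="fhdd" (len 4), cursors c1@1 c2@3 c3@4, authorship ....
After op 2 (insert('u')): buffer="fuhdudu" (len 7), cursors c1@2 c2@5 c3@7, authorship .1..2.3
After op 3 (delete): buffer="fhdd" (len 4), cursors c1@1 c2@3 c3@4, authorship ....
After op 4 (move_left): buffer="fhdd" (len 4), cursors c1@0 c2@2 c3@3, authorship ....
After op 5 (add_cursor(2)): buffer="fhdd" (len 4), cursors c1@0 c2@2 c4@2 c3@3, authorship ....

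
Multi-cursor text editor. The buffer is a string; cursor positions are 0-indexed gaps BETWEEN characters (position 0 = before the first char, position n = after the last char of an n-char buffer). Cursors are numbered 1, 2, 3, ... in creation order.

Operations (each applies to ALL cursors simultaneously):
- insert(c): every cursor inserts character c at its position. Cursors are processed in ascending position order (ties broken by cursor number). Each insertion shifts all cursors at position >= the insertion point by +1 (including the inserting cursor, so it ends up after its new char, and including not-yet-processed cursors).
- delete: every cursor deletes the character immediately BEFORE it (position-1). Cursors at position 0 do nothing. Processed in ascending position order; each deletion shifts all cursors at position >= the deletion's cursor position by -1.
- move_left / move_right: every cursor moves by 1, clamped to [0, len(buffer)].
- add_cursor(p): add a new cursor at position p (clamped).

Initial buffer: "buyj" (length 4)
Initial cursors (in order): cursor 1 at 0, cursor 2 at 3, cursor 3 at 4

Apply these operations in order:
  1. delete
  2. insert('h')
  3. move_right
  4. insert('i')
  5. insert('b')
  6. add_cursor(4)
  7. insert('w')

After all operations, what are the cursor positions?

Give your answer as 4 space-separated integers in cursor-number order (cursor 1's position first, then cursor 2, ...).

Answer: 6 15 15 6

Derivation:
After op 1 (delete): buffer="bu" (len 2), cursors c1@0 c2@2 c3@2, authorship ..
After op 2 (insert('h')): buffer="hbuhh" (len 5), cursors c1@1 c2@5 c3@5, authorship 1..23
After op 3 (move_right): buffer="hbuhh" (len 5), cursors c1@2 c2@5 c3@5, authorship 1..23
After op 4 (insert('i')): buffer="hbiuhhii" (len 8), cursors c1@3 c2@8 c3@8, authorship 1.1.2323
After op 5 (insert('b')): buffer="hbibuhhiibb" (len 11), cursors c1@4 c2@11 c3@11, authorship 1.11.232323
After op 6 (add_cursor(4)): buffer="hbibuhhiibb" (len 11), cursors c1@4 c4@4 c2@11 c3@11, authorship 1.11.232323
After op 7 (insert('w')): buffer="hbibwwuhhiibbww" (len 15), cursors c1@6 c4@6 c2@15 c3@15, authorship 1.1114.23232323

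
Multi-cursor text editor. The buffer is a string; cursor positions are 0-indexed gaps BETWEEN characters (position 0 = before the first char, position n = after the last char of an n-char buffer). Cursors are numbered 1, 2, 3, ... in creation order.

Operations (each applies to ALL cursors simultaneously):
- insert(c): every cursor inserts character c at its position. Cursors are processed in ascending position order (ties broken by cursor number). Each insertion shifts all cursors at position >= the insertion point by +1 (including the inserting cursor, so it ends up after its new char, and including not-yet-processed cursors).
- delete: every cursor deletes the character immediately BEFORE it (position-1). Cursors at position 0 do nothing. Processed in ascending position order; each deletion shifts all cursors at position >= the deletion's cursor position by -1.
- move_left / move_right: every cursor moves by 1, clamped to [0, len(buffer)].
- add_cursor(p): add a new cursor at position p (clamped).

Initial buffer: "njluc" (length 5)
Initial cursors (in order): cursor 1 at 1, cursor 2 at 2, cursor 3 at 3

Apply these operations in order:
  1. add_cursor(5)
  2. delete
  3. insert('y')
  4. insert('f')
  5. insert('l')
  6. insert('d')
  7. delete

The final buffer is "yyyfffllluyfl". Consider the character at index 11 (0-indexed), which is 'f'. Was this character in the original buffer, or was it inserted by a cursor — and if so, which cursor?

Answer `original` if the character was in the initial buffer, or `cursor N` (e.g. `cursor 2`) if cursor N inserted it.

After op 1 (add_cursor(5)): buffer="njluc" (len 5), cursors c1@1 c2@2 c3@3 c4@5, authorship .....
After op 2 (delete): buffer="u" (len 1), cursors c1@0 c2@0 c3@0 c4@1, authorship .
After op 3 (insert('y')): buffer="yyyuy" (len 5), cursors c1@3 c2@3 c3@3 c4@5, authorship 123.4
After op 4 (insert('f')): buffer="yyyfffuyf" (len 9), cursors c1@6 c2@6 c3@6 c4@9, authorship 123123.44
After op 5 (insert('l')): buffer="yyyfffllluyfl" (len 13), cursors c1@9 c2@9 c3@9 c4@13, authorship 123123123.444
After op 6 (insert('d')): buffer="yyyffflllddduyfld" (len 17), cursors c1@12 c2@12 c3@12 c4@17, authorship 123123123123.4444
After op 7 (delete): buffer="yyyfffllluyfl" (len 13), cursors c1@9 c2@9 c3@9 c4@13, authorship 123123123.444
Authorship (.=original, N=cursor N): 1 2 3 1 2 3 1 2 3 . 4 4 4
Index 11: author = 4

Answer: cursor 4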